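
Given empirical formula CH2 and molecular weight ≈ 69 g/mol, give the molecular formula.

Empirical-formula mass = 14.03 g/mol
n = 69 / 14.03 = 4.92 ≈ 5
Molecular formula = (CH2)5 = C5H10

C5H10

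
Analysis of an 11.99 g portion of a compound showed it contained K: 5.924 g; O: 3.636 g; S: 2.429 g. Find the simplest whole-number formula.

n(K) = 5.924/39.10 = 0.1515, n(O) = 3.636/16.00 = 0.2273, n(S) = 2.429/32.07 = 0.07574
Smallest is S at 0.07574 mol; normalising gives K 2.000, O 3.000, S 1.000
Ratio ≈ 2:3:1, so the empirical formula is K2O3S

K2O3S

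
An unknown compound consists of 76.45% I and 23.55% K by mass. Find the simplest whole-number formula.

Assume 100 g: 76.45 g I, 23.55 g K.
I: 76.45 g ÷ 126.90 g/mol = 0.6024 mol
K: 23.55 g ÷ 39.10 g/mol = 0.6023 mol
Divide by the smallest (0.6023 mol K): I 1.000, K 1.000
≈ 1:1 → IK

IK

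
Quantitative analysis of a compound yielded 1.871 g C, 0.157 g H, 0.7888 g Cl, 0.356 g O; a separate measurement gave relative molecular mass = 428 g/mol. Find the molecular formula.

n(C) = 1.871/12.01 = 0.1558, n(H) = 0.157/1.008 = 0.1558, n(Cl) = 0.7888/35.45 = 0.02225, n(O) = 0.356/16.00 = 0.02225
Smallest is O at 0.02225 mol; normalising gives C 7.002, H 7.000, Cl 1.000, O 1.000
Ratio ≈ 7:7:1:1, so the empirical formula is C7H7ClO
Empirical-formula mass = 142.58 g/mol
n = 428 / 142.58 = 3.00 ≈ 3
Molecular formula = (C7H7ClO)×3 = C21H21Cl3O3

C21H21Cl3O3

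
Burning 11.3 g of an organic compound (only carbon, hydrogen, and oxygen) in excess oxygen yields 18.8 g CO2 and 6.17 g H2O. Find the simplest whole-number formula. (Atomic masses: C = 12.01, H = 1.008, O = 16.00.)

C5H8O4

mol C = 18.8 / 44.01 = 0.4272; mass C = 0.4272 × 12.01 = 5.130 g
mol H = 2 × (6.17 / 18.02) = 0.6848; mass H = 0.6848 × 1.008 = 0.6903 g
mass O = 11.3 − (5.821) = 5.479 g → mol O = 0.3425
Ratios (÷ 0.3425): C 1.247, H 2.000, O 1.000
×4: C 4.99, H 8.00, O 4.00 → C5H8O4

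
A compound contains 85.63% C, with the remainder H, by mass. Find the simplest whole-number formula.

Assume 100 g: 85.63 g C, 14.37 g H.
n(C) = 85.63/12.01 = 7.13, n(H) = 14.37/1.008 = 14.26
Smallest is C at 7.13 mol; normalising gives C 1.000, H 1.999
Ratio ≈ 1:2, so the empirical formula is CH2

CH2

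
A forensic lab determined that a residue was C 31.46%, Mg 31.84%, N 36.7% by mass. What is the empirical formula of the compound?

C2MgN2

Assume 100 g: 31.46 g C, 31.84 g Mg, 36.7 g N.
n(C) = 31.46/12.01 = 2.619, n(Mg) = 31.84/24.31 = 1.31, n(N) = 36.7/14.01 = 2.62
Divide by the smallest (1.31 mol Mg): C 2.000, Mg 1.000, N 2.000
Ratio ≈ 2:1:2, so the empirical formula is C2MgN2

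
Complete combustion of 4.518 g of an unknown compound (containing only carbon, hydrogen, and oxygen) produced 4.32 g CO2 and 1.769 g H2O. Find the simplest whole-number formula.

mol C = 4.32 / 44.01 = 0.09816; mass C = 0.09816 × 12.01 = 1.179 g
mol H = 2 × (1.769 / 18.02) = 0.1963; mass H = 0.1963 × 1.008 = 0.1979 g
mass O = 4.518 − (1.377) = 3.141 g → mol O = 0.1963
Smallest is C at 0.09816 mol; normalising gives C 1.000, H 2.000, O 2.000
→ CH2O2

CH2O2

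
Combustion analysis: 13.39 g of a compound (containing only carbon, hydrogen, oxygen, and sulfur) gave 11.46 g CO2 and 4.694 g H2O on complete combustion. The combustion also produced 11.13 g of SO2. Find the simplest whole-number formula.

mol C = 11.46 / 44.01 = 0.2604; mass C = 0.2604 × 12.01 = 3.127 g
mol H = 2 × (4.694 / 18.02) = 0.5210; mass H = 0.5210 × 1.008 = 0.5251 g
mol S = 11.13 / 64.07 = 0.1737; mass S = 5.571 g
mass O = 13.39 − (9.224) = 4.166 g → mol O = 0.2604
Ratios (÷ 0.1737): C 1.499, H 2.999, O 1.499, S 1.000
×2: C 3.00, H 6.00, O 3.00, S 2.00 → C3H6O3S2

C3H6O3S2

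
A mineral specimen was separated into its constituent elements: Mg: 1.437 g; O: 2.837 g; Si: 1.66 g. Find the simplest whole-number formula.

MgO3Si

Mg: 1.437 g ÷ 24.31 g/mol = 0.05911 mol
O: 2.837 g ÷ 16.00 g/mol = 0.1773 mol
Si: 1.66 g ÷ 28.09 g/mol = 0.0591 mol
Ratios (÷ 0.0591): Mg 1.000, O 3.000, Si 1.000
→ MgO3Si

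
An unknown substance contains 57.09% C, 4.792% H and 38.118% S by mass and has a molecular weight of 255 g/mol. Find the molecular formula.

Assume 100 g: 57.09 g C, 4.792 g H, 38.118 g S.
Moles — C: 57.09 / 12.01 = 4.754 mol; H: 4.792 / 1.008 = 4.754 mol; S: 38.118 / 32.07 = 1.189 mol
Smallest is S at 1.189 mol; normalising gives C 3.999, H 4.000, S 1.000
≈ 4:4:1 → C4H4S
Empirical-formula mass = 84.14 g/mol
n = 255 / 84.14 = 3.03 ≈ 3
Molecular formula = (C4H4S)×3 = C12H12S3

C12H12S3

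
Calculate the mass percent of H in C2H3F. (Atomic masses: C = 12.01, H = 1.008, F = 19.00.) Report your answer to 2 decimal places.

6.57%

Molar mass = 2(12.01) + 3(1.008) + 1(19.00) = 46.044 g/mol
Mass of H per mole = 3 × 1.008 = 3.024 g
% H = 3.024 / 46.044 × 100 = 6.57%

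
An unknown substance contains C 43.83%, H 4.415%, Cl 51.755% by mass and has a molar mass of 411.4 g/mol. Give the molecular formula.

C15H18Cl6

Assume 100 g: 43.83 g C, 4.415 g H, 51.755 g Cl.
n(C) = 43.83/12.01 = 3.649, n(H) = 4.415/1.008 = 4.38, n(Cl) = 51.755/35.45 = 1.46
Ratios (÷ 1.46): C 2.500, H 3.000, Cl 1.000
×2: C 5.00, H 6.00, Cl 2.00 → C5H6Cl2
Empirical-formula mass = 137.00 g/mol
n = 411.4 / 137.00 = 3.00 ≈ 3
Molecular formula = (C5H6Cl2)×3 = C15H18Cl6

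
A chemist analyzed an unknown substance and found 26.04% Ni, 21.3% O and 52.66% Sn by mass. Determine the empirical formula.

NiO3Sn

Assume 100 g: 26.04 g Ni, 21.3 g O, 52.66 g Sn.
n(Ni) = 26.04/58.69 = 0.4437, n(O) = 21.3/16.00 = 1.331, n(Sn) = 52.66/118.71 = 0.4436
Smallest is Sn at 0.4436 mol; normalising gives Ni 1.000, O 3.001, Sn 1.000
≈ 1:3:1 → NiO3Sn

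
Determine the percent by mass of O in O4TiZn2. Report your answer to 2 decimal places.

26.38%

Molar mass = 4(16.00) + 1(47.87) + 2(65.38) = 242.630 g/mol
Mass of O per mole = 4 × 16.00 = 64.000 g
% O = 64.000 / 242.630 × 100 = 26.38%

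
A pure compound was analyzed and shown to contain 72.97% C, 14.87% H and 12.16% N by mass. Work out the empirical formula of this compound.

Assume 100 g: 72.97 g C, 14.87 g H, 12.16 g N.
Moles — C: 72.97 / 12.01 = 6.076 mol; H: 14.87 / 1.008 = 14.75 mol; N: 12.16 / 14.01 = 0.868 mol
Divide by the smallest (0.868 mol N): C 7.000, H 16.996, N 1.000
≈ 7:17:1 → C7H17N

C7H17N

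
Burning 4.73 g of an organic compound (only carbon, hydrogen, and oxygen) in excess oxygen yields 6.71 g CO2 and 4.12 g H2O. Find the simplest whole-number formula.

CH3O

mol C = 6.71 / 44.01 = 0.1525; mass C = 0.1525 × 12.01 = 1.831 g
mol H = 2 × (4.12 / 18.02) = 0.4573; mass H = 0.4573 × 1.008 = 0.4609 g
mass O = 4.73 − (2.292) = 2.438 g → mol O = 0.1524
Smallest is O at 0.1524 mol; normalising gives C 1.001, H 3.001, O 1.000
≈ 1:3:1 → CH3O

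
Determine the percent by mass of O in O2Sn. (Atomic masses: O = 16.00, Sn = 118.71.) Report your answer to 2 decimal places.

Molar mass = 2(16.00) + 1(118.71) = 150.710 g/mol
Mass of O per mole = 2 × 16.00 = 32.000 g
% O = 32.000 / 150.710 × 100 = 21.23%

21.23%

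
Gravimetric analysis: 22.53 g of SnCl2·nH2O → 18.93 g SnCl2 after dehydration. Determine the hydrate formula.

SnCl2·2H2O

Mass of water lost = 22.53 − 18.93 = 3.6 g → 3.6 / 18.02 = 0.1998 mol H2O
Molar mass of SnCl2 = 189.61 g/mol → mol SnCl2 = 18.93 / 189.61 = 0.09984
n = 0.1998 / 0.09984 = 2.00 ≈ 2 → SnCl2·2H2O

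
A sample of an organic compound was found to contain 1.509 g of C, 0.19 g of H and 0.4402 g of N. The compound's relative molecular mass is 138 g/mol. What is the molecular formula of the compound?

C8H12N2

n(C) = 1.509/12.01 = 0.1256, n(H) = 0.19/1.008 = 0.1885, n(N) = 0.4402/14.01 = 0.03142
Ratios (÷ 0.03142): C 3.999, H 5.999, N 1.000
Ratio ≈ 4:6:1, so the empirical formula is C4H6N
Empirical-formula mass = 68.10 g/mol
n = 138 / 68.10 = 2.03 ≈ 2
Molecular formula = (C4H6N)×2 = C8H12N2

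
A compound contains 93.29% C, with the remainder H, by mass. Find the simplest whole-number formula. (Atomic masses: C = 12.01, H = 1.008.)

Assume 100 g: 93.29 g C, 6.71 g H.
C: 93.29 g ÷ 12.01 g/mol = 7.768 mol
H: 6.71 g ÷ 1.008 g/mol = 6.657 mol
Smallest is H at 6.657 mol; normalising gives C 1.167, H 1.000
×6: C 7.00, H 6.00 → C7H6

C7H6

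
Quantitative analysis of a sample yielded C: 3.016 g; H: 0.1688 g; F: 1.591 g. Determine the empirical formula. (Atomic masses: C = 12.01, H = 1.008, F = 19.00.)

Moles — C: 3.016 / 12.01 = 0.2511 mol; H: 0.1688 / 1.008 = 0.1675 mol; F: 1.591 / 19.00 = 0.08374 mol
Ratios (÷ 0.08374): C 2.999, H 2.000, F 1.000
Ratio ≈ 3:2:1, so the empirical formula is C3H2F

C3H2F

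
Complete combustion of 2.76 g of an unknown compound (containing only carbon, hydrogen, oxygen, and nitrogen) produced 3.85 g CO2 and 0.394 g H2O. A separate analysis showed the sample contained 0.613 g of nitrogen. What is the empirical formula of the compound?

mol C = 3.85 / 44.01 = 0.08748; mass C = 0.08748 × 12.01 = 1.051 g
mol H = 2 × (0.394 / 18.02) = 0.04373; mass H = 0.04373 × 1.008 = 0.04408 g
mol N = 0.613 / 14.01 = 0.04375
mass O = 2.76 − (1.708) = 1.052 g → mol O = 0.06577
Smallest is H at 0.04373 mol; normalising gives C 2.000, H 1.000, N 1.001, O 1.504
Multiply by 2: C 4.00, H 2.00, N 2.00, O 3.01 → C4H2N2O3

C4H2N2O3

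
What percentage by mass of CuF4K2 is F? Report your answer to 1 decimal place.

Molar mass = 1(63.55) + 4(19.00) + 2(39.10) = 217.750 g/mol
Mass of F per mole = 4 × 19.00 = 76.000 g
% F = 76.000 / 217.750 × 100 = 34.9%

34.9%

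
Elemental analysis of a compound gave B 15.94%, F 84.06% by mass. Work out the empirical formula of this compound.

BF3

Assume 100 g: 15.94 g B, 84.06 g F.
n(B) = 15.94/10.81 = 1.475, n(F) = 84.06/19.00 = 4.424
Ratios (÷ 1.475): B 1.000, F 3.000
Ratio ≈ 1:3, so the empirical formula is BF3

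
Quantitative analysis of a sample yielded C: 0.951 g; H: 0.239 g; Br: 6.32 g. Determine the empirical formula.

CH3Br

n(C) = 0.951/12.01 = 0.07918, n(H) = 0.239/1.008 = 0.2371, n(Br) = 6.32/79.90 = 0.0791
Smallest is Br at 0.0791 mol; normalising gives C 1.001, H 2.998, Br 1.000
≈ 1:3:1 → CH3Br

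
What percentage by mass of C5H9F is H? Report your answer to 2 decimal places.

10.29%

Molar mass = 5(12.01) + 9(1.008) + 1(19.00) = 88.122 g/mol
Mass of H per mole = 9 × 1.008 = 9.072 g
% H = 9.072 / 88.122 × 100 = 10.29%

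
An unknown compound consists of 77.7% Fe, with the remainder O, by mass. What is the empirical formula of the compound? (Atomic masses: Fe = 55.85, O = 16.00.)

FeO

Assume 100 g: 77.7 g Fe, 22.3 g O.
n(Fe) = 77.7/55.85 = 1.391, n(O) = 22.3/16.00 = 1.394
Divide by the smallest (1.391 mol Fe): Fe 1.000, O 1.002
≈ 1:1 → FeO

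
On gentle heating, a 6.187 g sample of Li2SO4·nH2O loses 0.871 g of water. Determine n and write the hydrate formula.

Mass of anhydrous Li2SO4 = 6.187 − 0.871 = 5.316 g
mol H2O = 0.871 / 18.02 = 0.04834
Molar mass of Li2SO4 = 109.95 g/mol → mol Li2SO4 = 5.316 / 109.95 = 0.04835
n = 0.04834 / 0.04835 = 1.00 ≈ 1 → Li2SO4·H2O

Li2SO4·H2O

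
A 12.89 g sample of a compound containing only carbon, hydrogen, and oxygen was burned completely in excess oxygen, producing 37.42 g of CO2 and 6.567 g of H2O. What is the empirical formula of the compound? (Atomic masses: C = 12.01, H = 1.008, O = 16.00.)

C7H6O

mol C = 37.42 / 44.01 = 0.8503; mass C = 0.8503 × 12.01 = 10.21 g
mol H = 2 × (6.567 / 18.02) = 0.7289; mass H = 0.7289 × 1.008 = 0.7347 g
mass O = 12.89 − (10.95) = 1.944 g → mol O = 0.1215
Smallest is O at 0.1215 mol; normalising gives C 6.999, H 6.000, O 1.000
→ C7H6O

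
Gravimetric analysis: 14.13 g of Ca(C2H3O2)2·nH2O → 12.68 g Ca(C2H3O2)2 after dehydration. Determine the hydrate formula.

Ca(C2H3O2)2·H2O

Mass of water lost = 14.13 − 12.68 = 1.45 g → 1.45 / 18.02 = 0.08047 mol H2O
Molar mass of Ca(C2H3O2)2 = 158.17 g/mol → mol Ca(C2H3O2)2 = 12.68 / 158.17 = 0.08017
n = 0.08047 / 0.08017 = 1.00 ≈ 1 → Ca(C2H3O2)2·H2O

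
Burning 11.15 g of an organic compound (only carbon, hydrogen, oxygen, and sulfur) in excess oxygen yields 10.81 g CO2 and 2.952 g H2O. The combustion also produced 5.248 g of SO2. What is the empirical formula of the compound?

C3H4O4S

mol C = 10.81 / 44.01 = 0.2456; mass C = 0.2456 × 12.01 = 2.950 g
mol H = 2 × (2.952 / 18.02) = 0.3276; mass H = 0.3276 × 1.008 = 0.3303 g
mol S = 5.248 / 64.07 = 0.08191; mass S = 2.627 g
mass O = 11.15 − (5.907) = 5.243 g → mol O = 0.3277
Smallest is S at 0.08191 mol; normalising gives C 2.999, H 4.000, O 4.000, S 1.000
→ C3H4O4S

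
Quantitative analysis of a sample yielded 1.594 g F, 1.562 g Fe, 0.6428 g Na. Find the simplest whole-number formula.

F3FeNa

Moles — F: 1.594 / 19.00 = 0.08389 mol; Fe: 1.562 / 55.85 = 0.02797 mol; Na: 0.6428 / 22.99 = 0.02796 mol
Ratios (÷ 0.02796): F 3.001, Fe 1.000, Na 1.000
→ F3FeNa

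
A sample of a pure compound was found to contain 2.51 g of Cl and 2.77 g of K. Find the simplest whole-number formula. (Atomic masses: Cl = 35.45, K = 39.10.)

ClK

n(Cl) = 2.51/35.45 = 0.0708, n(K) = 2.77/39.10 = 0.07084
Ratios (÷ 0.0708): Cl 1.000, K 1.001
Ratio ≈ 1:1, so the empirical formula is ClK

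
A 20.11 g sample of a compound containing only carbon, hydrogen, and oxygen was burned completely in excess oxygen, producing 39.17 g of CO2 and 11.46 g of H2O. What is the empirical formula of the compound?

mol C = 39.17 / 44.01 = 0.8900; mass C = 0.8900 × 12.01 = 10.69 g
mol H = 2 × (11.46 / 18.02) = 1.272; mass H = 1.272 × 1.008 = 1.282 g
mass O = 20.11 − (11.97) = 8.139 g → mol O = 0.5087
Smallest is O at 0.5087 mol; normalising gives C 1.750, H 2.500, O 1.000
Multiply by 4: C 7.00, H 10.00, O 4.00 → C7H10O4

C7H10O4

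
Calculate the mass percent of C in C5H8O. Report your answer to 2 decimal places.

Molar mass = 5(12.01) + 8(1.008) + 1(16.00) = 84.114 g/mol
Mass of C per mole = 5 × 12.01 = 60.050 g
% C = 60.050 / 84.114 × 100 = 71.39%

71.39%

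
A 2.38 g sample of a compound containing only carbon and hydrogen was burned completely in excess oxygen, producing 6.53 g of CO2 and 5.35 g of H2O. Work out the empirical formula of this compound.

CH4

mol C = 6.53 / 44.01 = 0.1484; mass C = 0.1484 × 12.01 = 1.782 g
mol H = 2 × (5.35 / 18.02) = 0.5938; mass H = 0.5938 × 1.008 = 0.5985 g
Smallest is C at 0.1484 mol; normalising gives C 1.000, H 4.002
→ CH4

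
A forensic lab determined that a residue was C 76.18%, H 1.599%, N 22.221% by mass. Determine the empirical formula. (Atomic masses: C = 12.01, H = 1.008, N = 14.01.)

Assume 100 g: 76.18 g C, 1.599 g H, 22.221 g N.
Moles — C: 76.18 / 12.01 = 6.343 mol; H: 1.599 / 1.008 = 1.586 mol; N: 22.221 / 14.01 = 1.586 mol
Ratios (÷ 1.586): C 3.999, H 1.000, N 1.000
Ratio ≈ 4:1:1, so the empirical formula is C4HN

C4HN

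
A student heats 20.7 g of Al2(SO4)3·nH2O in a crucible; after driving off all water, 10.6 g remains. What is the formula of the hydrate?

Al2(SO4)3·18H2O

Mass of water lost = 20.7 − 10.6 = 10.1 g → 10.1 / 18.02 = 0.5605 mol H2O
Molar mass of Al2(SO4)3 = 342.17 g/mol → mol Al2(SO4)3 = 10.6 / 342.17 = 0.03098
n = 0.5605 / 0.03098 = 18.09 ≈ 18 → Al2(SO4)3·18H2O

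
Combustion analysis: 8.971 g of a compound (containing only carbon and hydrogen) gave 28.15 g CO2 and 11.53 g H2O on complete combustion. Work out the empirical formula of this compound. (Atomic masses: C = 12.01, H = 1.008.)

mol C = 28.15 / 44.01 = 0.6396; mass C = 0.6396 × 12.01 = 7.682 g
mol H = 2 × (11.53 / 18.02) = 1.280; mass H = 1.280 × 1.008 = 1.290 g
Smallest is C at 0.6396 mol; normalising gives C 1.000, H 2.001
Ratio ≈ 1:2, so the empirical formula is CH2

CH2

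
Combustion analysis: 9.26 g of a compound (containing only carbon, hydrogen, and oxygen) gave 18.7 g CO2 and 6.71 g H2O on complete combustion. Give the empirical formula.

C4H7O2

mol C = 18.7 / 44.01 = 0.4249; mass C = 0.4249 × 12.01 = 5.103 g
mol H = 2 × (6.71 / 18.02) = 0.7447; mass H = 0.7447 × 1.008 = 0.7507 g
mass O = 9.26 − (5.854) = 3.406 g → mol O = 0.2129
Smallest is O at 0.2129 mol; normalising gives C 1.996, H 3.498, O 1.000
×2: C 3.99, H 7.00, O 2.00 → C4H7O2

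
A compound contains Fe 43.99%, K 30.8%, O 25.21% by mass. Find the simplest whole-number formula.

Assume 100 g: 43.99 g Fe, 30.8 g K, 25.21 g O.
Moles — Fe: 43.99 / 55.85 = 0.7876 mol; K: 30.8 / 39.10 = 0.7877 mol; O: 25.21 / 16.00 = 1.576 mol
Smallest is Fe at 0.7876 mol; normalising gives Fe 1.000, K 1.000, O 2.000
≈ 1:1:2 → FeKO2

FeKO2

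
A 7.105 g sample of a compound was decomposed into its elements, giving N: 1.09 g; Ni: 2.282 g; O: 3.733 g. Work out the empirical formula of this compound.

n(N) = 1.09/14.01 = 0.0778, n(Ni) = 2.282/58.69 = 0.03888, n(O) = 3.733/16.00 = 0.2333
Divide by the smallest (0.03888 mol Ni): N 2.001, Ni 1.000, O 6.000
→ N2NiO6

N2NiO6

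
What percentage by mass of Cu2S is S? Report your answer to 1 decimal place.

20.1%

Molar mass = 2(63.55) + 1(32.07) = 159.170 g/mol
Mass of S per mole = 1 × 32.07 = 32.070 g
% S = 32.070 / 159.170 × 100 = 20.1%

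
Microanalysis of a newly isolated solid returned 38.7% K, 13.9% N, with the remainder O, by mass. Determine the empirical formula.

KNO3

Assume 100 g: 38.7 g K, 13.9 g N, 47.4 g O.
K: 38.7 g ÷ 39.10 g/mol = 0.9898 mol
N: 13.9 g ÷ 14.01 g/mol = 0.9921 mol
O: 47.4 g ÷ 16.00 g/mol = 2.962 mol
Ratios (÷ 0.9898): K 1.000, N 1.002, O 2.993
≈ 1:1:3 → KNO3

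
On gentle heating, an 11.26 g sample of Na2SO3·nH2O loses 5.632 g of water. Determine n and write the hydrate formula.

Mass of anhydrous Na2SO3 = 11.26 − 5.632 = 5.628 g
mol H2O = 5.632 / 18.02 = 0.3125
Molar mass of Na2SO3 = 126.05 g/mol → mol Na2SO3 = 5.628 / 126.05 = 0.04465
n = 0.3125 / 0.04465 = 7.00 ≈ 7 → Na2SO3·7H2O

Na2SO3·7H2O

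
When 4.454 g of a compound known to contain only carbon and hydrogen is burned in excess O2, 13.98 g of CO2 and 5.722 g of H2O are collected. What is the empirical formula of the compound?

mol C = 13.98 / 44.01 = 0.3177; mass C = 0.3177 × 12.01 = 3.815 g
mol H = 2 × (5.722 / 18.02) = 0.6351; mass H = 0.6351 × 1.008 = 0.6402 g
Ratios (÷ 0.3177): C 1.000, H 1.999
Ratio ≈ 1:2, so the empirical formula is CH2

CH2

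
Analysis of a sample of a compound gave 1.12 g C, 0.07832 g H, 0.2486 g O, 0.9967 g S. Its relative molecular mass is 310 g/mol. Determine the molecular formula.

C: 1.12 g ÷ 12.01 g/mol = 0.09326 mol
H: 0.07832 g ÷ 1.008 g/mol = 0.0777 mol
O: 0.2486 g ÷ 16.00 g/mol = 0.01554 mol
S: 0.9967 g ÷ 32.07 g/mol = 0.03108 mol
Smallest is O at 0.01554 mol; normalising gives C 6.002, H 5.001, O 1.000, S 2.000
≈ 6:5:1:2 → C6H5OS2
Empirical-formula mass = 157.24 g/mol
n = 310 / 157.24 = 1.97 ≈ 2
Molecular formula = (C6H5OS2)×2 = C12H10O2S4

C12H10O2S4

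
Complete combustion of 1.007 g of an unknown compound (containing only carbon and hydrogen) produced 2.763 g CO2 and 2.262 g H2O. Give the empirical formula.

mol C = 2.763 / 44.01 = 0.06278; mass C = 0.06278 × 12.01 = 0.7540 g
mol H = 2 × (2.262 / 18.02) = 0.2511; mass H = 0.2511 × 1.008 = 0.2531 g
Smallest is C at 0.06278 mol; normalising gives C 1.000, H 3.999
≈ 1:4 → CH4

CH4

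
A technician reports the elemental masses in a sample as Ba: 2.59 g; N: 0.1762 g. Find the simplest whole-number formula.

Ba3N2

n(Ba) = 2.59/137.33 = 0.01886, n(N) = 0.1762/14.01 = 0.01258
Smallest is N at 0.01258 mol; normalising gives Ba 1.500, N 1.000
Scaling by 2: Ba 3.00, N 2.00 → Ba3N2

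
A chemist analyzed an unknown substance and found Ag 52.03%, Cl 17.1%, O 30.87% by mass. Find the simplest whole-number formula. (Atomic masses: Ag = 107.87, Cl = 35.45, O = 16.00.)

Assume 100 g: 52.03 g Ag, 17.1 g Cl, 30.87 g O.
n(Ag) = 52.03/107.87 = 0.4823, n(Cl) = 17.1/35.45 = 0.4824, n(O) = 30.87/16.00 = 1.929
Smallest is Ag at 0.4823 mol; normalising gives Ag 1.000, Cl 1.000, O 4.000
→ AgClO4

AgClO4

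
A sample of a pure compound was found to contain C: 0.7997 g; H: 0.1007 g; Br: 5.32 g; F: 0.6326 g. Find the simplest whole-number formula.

Moles — C: 0.7997 / 12.01 = 0.06659 mol; H: 0.1007 / 1.008 = 0.0999 mol; Br: 5.32 / 79.90 = 0.06658 mol; F: 0.6326 / 19.00 = 0.03329 mol
Ratios (÷ 0.03329): C 2.000, H 3.000, Br 2.000, F 1.000
Ratio ≈ 2:3:2:1, so the empirical formula is C2H3Br2F

C2H3Br2F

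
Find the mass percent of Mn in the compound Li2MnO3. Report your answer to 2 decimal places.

47.03%

Molar mass = 2(6.94) + 1(54.94) + 3(16.00) = 116.820 g/mol
Mass of Mn per mole = 1 × 54.94 = 54.940 g
% Mn = 54.940 / 116.820 × 100 = 47.03%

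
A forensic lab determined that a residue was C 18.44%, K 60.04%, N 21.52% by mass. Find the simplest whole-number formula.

CKN

Assume 100 g: 18.44 g C, 60.04 g K, 21.52 g N.
Moles — C: 18.44 / 12.01 = 1.535 mol; K: 60.04 / 39.10 = 1.536 mol; N: 21.52 / 14.01 = 1.536 mol
Divide by the smallest (1.535 mol C): C 1.000, K 1.000, N 1.000
→ CKN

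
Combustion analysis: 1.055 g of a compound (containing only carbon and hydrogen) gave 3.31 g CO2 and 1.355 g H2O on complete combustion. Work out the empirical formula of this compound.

CH2

mol C = 3.31 / 44.01 = 0.07521; mass C = 0.07521 × 12.01 = 0.9033 g
mol H = 2 × (1.355 / 18.02) = 0.1504; mass H = 0.1504 × 1.008 = 0.1516 g
Divide by the smallest (0.07521 mol C): C 1.000, H 2.000
→ CH2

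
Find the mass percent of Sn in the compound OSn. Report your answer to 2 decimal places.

Molar mass = 1(16.00) + 1(118.71) = 134.710 g/mol
Mass of Sn per mole = 1 × 118.71 = 118.710 g
% Sn = 118.710 / 134.710 × 100 = 88.12%

88.12%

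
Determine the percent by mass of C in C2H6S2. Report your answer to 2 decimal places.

Molar mass = 2(12.01) + 6(1.008) + 2(32.07) = 94.208 g/mol
Mass of C per mole = 2 × 12.01 = 24.020 g
% C = 24.020 / 94.208 × 100 = 25.50%

25.50%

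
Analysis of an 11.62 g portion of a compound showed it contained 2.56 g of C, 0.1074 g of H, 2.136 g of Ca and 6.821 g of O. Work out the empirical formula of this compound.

Moles — C: 2.56 / 12.01 = 0.2132 mol; H: 0.1074 / 1.008 = 0.1065 mol; Ca: 2.136 / 40.08 = 0.05329 mol; O: 6.821 / 16.00 = 0.4263 mol
Divide by the smallest (0.05329 mol Ca): C 4.000, H 1.999, Ca 1.000, O 7.999
Ratio ≈ 4:2:1:8, so the empirical formula is C4H2CaO8

C4H2CaO8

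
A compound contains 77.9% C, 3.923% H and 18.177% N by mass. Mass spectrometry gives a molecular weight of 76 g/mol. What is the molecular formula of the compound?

Assume 100 g: 77.9 g C, 3.923 g H, 18.177 g N.
Moles — C: 77.9 / 12.01 = 6.486 mol; H: 3.923 / 1.008 = 3.892 mol; N: 18.177 / 14.01 = 1.297 mol
Divide by the smallest (1.297 mol N): C 4.999, H 3.000, N 1.000
≈ 5:3:1 → C5H3N
Empirical-formula mass = 77.08 g/mol
n = 76 / 77.08 = 0.99 ≈ 1
Molecular formula = empirical formula = C5H3N

C5H3N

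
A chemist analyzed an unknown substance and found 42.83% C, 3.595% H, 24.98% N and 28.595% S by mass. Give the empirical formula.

C4H4N2S

Assume 100 g: 42.83 g C, 3.595 g H, 24.98 g N, 28.595 g S.
C: 42.83 g ÷ 12.01 g/mol = 3.566 mol
H: 3.595 g ÷ 1.008 g/mol = 3.566 mol
N: 24.98 g ÷ 14.01 g/mol = 1.783 mol
S: 28.595 g ÷ 32.07 g/mol = 0.8916 mol
Divide by the smallest (0.8916 mol S): C 4.000, H 4.000, N 2.000, S 1.000
Ratio ≈ 4:4:2:1, so the empirical formula is C4H4N2S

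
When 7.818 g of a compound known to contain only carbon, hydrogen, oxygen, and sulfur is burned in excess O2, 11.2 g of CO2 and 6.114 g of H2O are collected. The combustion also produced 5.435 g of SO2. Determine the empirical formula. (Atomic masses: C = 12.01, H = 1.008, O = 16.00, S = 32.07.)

mol C = 11.2 / 44.01 = 0.2545; mass C = 0.2545 × 12.01 = 3.056 g
mol H = 2 × (6.114 / 18.02) = 0.6786; mass H = 0.6786 × 1.008 = 0.6840 g
mol S = 5.435 / 64.07 = 0.08483; mass S = 2.720 g
mass O = 7.818 − (6.461) = 1.357 g → mol O = 0.08482
Ratios (÷ 0.08482): C 3.000, H 8.000, O 1.000, S 1.000
Ratio ≈ 3:8:1:1, so the empirical formula is C3H8OS

C3H8OS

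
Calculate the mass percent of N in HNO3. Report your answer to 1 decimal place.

22.2%

Molar mass = 1(1.008) + 1(14.01) + 3(16.00) = 63.018 g/mol
Mass of N per mole = 1 × 14.01 = 14.010 g
% N = 14.010 / 63.018 × 100 = 22.2%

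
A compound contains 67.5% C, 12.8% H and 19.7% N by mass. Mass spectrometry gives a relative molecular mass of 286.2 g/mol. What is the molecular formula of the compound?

Assume 100 g: 67.5 g C, 12.8 g H, 19.7 g N.
Moles — C: 67.5 / 12.01 = 5.62 mol; H: 12.8 / 1.008 = 12.7 mol; N: 19.7 / 14.01 = 1.406 mol
Ratios (÷ 1.406): C 3.997, H 9.031, N 1.000
→ C4H9N
Empirical-formula mass = 71.12 g/mol
n = 286.2 / 71.12 = 4.02 ≈ 4
Molecular formula = (C4H9N)×4 = C16H36N4

C16H36N4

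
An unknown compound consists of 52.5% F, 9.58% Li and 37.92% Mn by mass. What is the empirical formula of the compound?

Assume 100 g: 52.5 g F, 9.58 g Li, 37.92 g Mn.
Moles — F: 52.5 / 19.00 = 2.763 mol; Li: 9.58 / 6.94 = 1.38 mol; Mn: 37.92 / 54.94 = 0.6902 mol
Smallest is Mn at 0.6902 mol; normalising gives F 4.003, Li 2.000, Mn 1.000
Ratio ≈ 4:2:1, so the empirical formula is F4Li2Mn

F4Li2Mn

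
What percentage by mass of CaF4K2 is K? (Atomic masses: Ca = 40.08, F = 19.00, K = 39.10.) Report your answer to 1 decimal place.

40.3%

Molar mass = 1(40.08) + 4(19.00) + 2(39.10) = 194.280 g/mol
Mass of K per mole = 2 × 39.10 = 78.200 g
% K = 78.200 / 194.280 × 100 = 40.3%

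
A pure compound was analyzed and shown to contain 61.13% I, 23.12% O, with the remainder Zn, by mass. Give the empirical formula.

I2O6Zn

Assume 100 g: 61.13 g I, 23.12 g O, 15.75 g Zn.
Moles — I: 61.13 / 126.90 = 0.4817 mol; O: 23.12 / 16.00 = 1.445 mol; Zn: 15.75 / 65.38 = 0.2409 mol
Divide by the smallest (0.2409 mol Zn): I 2.000, O 5.998, Zn 1.000
≈ 2:6:1 → I2O6Zn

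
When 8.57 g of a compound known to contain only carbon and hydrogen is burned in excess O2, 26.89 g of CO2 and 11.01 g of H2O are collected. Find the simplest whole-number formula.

CH2

mol C = 26.89 / 44.01 = 0.6110; mass C = 0.6110 × 12.01 = 7.338 g
mol H = 2 × (11.01 / 18.02) = 1.222; mass H = 1.222 × 1.008 = 1.232 g
Divide by the smallest (0.611 mol C): C 1.000, H 2.000
≈ 1:2 → CH2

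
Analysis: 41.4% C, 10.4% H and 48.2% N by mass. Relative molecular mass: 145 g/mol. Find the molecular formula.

C5H15N5

Assume 100 g: 41.4 g C, 10.4 g H, 48.2 g N.
C: 41.4 g ÷ 12.01 g/mol = 3.447 mol
H: 10.4 g ÷ 1.008 g/mol = 10.32 mol
N: 48.2 g ÷ 14.01 g/mol = 3.44 mol
Divide by the smallest (3.44 mol N): C 1.002, H 2.999, N 1.000
≈ 1:3:1 → CH3N
Empirical-formula mass = 29.04 g/mol
n = 145 / 29.04 = 4.99 ≈ 5
Molecular formula = (CH3N)×5 = C5H15N5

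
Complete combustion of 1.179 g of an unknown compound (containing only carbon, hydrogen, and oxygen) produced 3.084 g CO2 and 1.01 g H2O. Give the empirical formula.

mol C = 3.084 / 44.01 = 0.07007; mass C = 0.07007 × 12.01 = 0.8416 g
mol H = 2 × (1.01 / 18.02) = 0.1121; mass H = 0.1121 × 1.008 = 0.1130 g
mass O = 1.179 − (0.9546) = 0.2244 g → mol O = 0.01403
Divide by the smallest (0.01403 mol O): C 4.996, H 7.993, O 1.000
≈ 5:8:1 → C5H8O

C5H8O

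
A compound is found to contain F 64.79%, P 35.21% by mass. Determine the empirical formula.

F3P

Assume 100 g: 64.79 g F, 35.21 g P.
Moles — F: 64.79 / 19.00 = 3.41 mol; P: 35.21 / 30.97 = 1.137 mol
Smallest is P at 1.137 mol; normalising gives F 2.999, P 1.000
Ratio ≈ 3:1, so the empirical formula is F3P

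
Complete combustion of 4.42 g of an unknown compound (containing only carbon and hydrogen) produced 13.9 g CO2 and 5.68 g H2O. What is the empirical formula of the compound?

CH2

mol C = 13.9 / 44.01 = 0.3158; mass C = 0.3158 × 12.01 = 3.793 g
mol H = 2 × (5.68 / 18.02) = 0.6304; mass H = 0.6304 × 1.008 = 0.6355 g
Ratios (÷ 0.3158): C 1.000, H 1.996
≈ 1:2 → CH2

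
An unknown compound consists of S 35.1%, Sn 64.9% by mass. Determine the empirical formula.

Assume 100 g: 35.1 g S, 64.9 g Sn.
n(S) = 35.1/32.07 = 1.094, n(Sn) = 64.9/118.71 = 0.5467
Divide by the smallest (0.5467 mol Sn): S 2.002, Sn 1.000
→ S2Sn

S2Sn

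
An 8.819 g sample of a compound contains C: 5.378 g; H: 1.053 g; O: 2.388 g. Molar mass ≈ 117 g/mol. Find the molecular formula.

C6H14O2

C: 5.378 g ÷ 12.01 g/mol = 0.4478 mol
H: 1.053 g ÷ 1.008 g/mol = 1.045 mol
O: 2.388 g ÷ 16.00 g/mol = 0.1492 mol
Ratios (÷ 0.1492): C 3.000, H 6.999, O 1.000
≈ 3:7:1 → C3H7O
Empirical-formula mass = 59.09 g/mol
n = 117 / 59.09 = 1.98 ≈ 2
Molecular formula = (C3H7O)×2 = C6H14O2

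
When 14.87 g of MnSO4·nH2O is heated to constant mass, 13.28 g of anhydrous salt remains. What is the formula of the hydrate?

MnSO4·H2O

Mass of water lost = 14.87 − 13.28 = 1.59 g → 1.59 / 18.02 = 0.08824 mol H2O
Molar mass of MnSO4 = 151.01 g/mol → mol MnSO4 = 13.28 / 151.01 = 0.08794
n = 0.08824 / 0.08794 = 1.00 ≈ 1 → MnSO4·H2O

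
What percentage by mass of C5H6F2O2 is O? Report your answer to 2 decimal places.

23.51%

Molar mass = 5(12.01) + 6(1.008) + 2(19.00) + 2(16.00) = 136.098 g/mol
Mass of O per mole = 2 × 16.00 = 32.000 g
% O = 32.000 / 136.098 × 100 = 23.51%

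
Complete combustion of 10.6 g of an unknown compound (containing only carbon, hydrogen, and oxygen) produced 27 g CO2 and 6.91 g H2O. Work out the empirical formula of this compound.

mol C = 27 / 44.01 = 0.6135; mass C = 0.6135 × 12.01 = 7.368 g
mol H = 2 × (6.91 / 18.02) = 0.7669; mass H = 0.7669 × 1.008 = 0.7731 g
mass O = 10.6 − (8.141) = 2.459 g → mol O = 0.1537
Smallest is O at 0.1537 mol; normalising gives C 3.992, H 4.990, O 1.000
≈ 4:5:1 → C4H5O

C4H5O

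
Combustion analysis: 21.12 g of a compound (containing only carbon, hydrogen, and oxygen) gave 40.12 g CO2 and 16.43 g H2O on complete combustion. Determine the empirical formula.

mol C = 40.12 / 44.01 = 0.9116; mass C = 0.9116 × 12.01 = 10.95 g
mol H = 2 × (16.43 / 18.02) = 1.824; mass H = 1.824 × 1.008 = 1.838 g
mass O = 21.12 − (12.79) = 8.333 g → mol O = 0.5208
Smallest is O at 0.5208 mol; normalising gives C 1.750, H 3.501, O 1.000
Multiply by 4: C 7.00, H 14.00, O 4.00 → C7H14O4

C7H14O4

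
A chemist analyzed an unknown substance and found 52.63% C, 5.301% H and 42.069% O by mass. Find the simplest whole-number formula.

Assume 100 g: 52.63 g C, 5.301 g H, 42.069 g O.
Moles — C: 52.63 / 12.01 = 4.382 mol; H: 5.301 / 1.008 = 5.259 mol; O: 42.069 / 16.00 = 2.629 mol
Ratios (÷ 2.629): C 1.667, H 2.000, O 1.000
×3: C 5.00, H 6.00, O 3.00 → C5H6O3

C5H6O3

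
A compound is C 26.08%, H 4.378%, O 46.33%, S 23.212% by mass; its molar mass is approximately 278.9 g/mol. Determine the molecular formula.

Assume 100 g: 26.08 g C, 4.378 g H, 46.33 g O, 23.212 g S.
C: 26.08 g ÷ 12.01 g/mol = 2.172 mol
H: 4.378 g ÷ 1.008 g/mol = 4.343 mol
O: 46.33 g ÷ 16.00 g/mol = 2.896 mol
S: 23.212 g ÷ 32.07 g/mol = 0.7238 mol
Smallest is S at 0.7238 mol; normalising gives C 3.000, H 6.001, O 4.001, S 1.000
≈ 3:6:4:1 → C3H6O4S
Empirical-formula mass = 138.15 g/mol
n = 278.9 / 138.15 = 2.02 ≈ 2
Molecular formula = (C3H6O4S)×2 = C6H12O8S2

C6H12O8S2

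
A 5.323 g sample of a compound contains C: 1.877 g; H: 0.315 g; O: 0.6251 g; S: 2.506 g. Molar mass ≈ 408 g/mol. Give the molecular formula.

C: 1.877 g ÷ 12.01 g/mol = 0.1563 mol
H: 0.315 g ÷ 1.008 g/mol = 0.3125 mol
O: 0.6251 g ÷ 16.00 g/mol = 0.03907 mol
S: 2.506 g ÷ 32.07 g/mol = 0.07814 mol
Divide by the smallest (0.03907 mol O): C 4.000, H 7.999, O 1.000, S 2.000
→ C4H8OS2
Empirical-formula mass = 136.24 g/mol
n = 408 / 136.24 = 2.99 ≈ 3
Molecular formula = (C4H8OS2)×3 = C12H24O3S6

C12H24O3S6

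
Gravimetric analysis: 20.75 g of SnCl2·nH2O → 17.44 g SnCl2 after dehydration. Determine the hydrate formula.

Mass of water lost = 20.75 − 17.44 = 3.31 g → 3.31 / 18.02 = 0.1837 mol H2O
Molar mass of SnCl2 = 189.61 g/mol → mol SnCl2 = 17.44 / 189.61 = 0.09198
n = 0.1837 / 0.09198 = 2.00 ≈ 2 → SnCl2·2H2O

SnCl2·2H2O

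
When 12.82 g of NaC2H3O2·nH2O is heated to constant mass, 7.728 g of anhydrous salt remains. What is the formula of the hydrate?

Mass of water lost = 12.82 − 7.728 = 5.092 g → 5.092 / 18.02 = 0.2826 mol H2O
Molar mass of NaC2H3O2 = 82.03 g/mol → mol NaC2H3O2 = 7.728 / 82.03 = 0.0942
n = 0.2826 / 0.0942 = 3.00 ≈ 3 → NaC2H3O2·3H2O

NaC2H3O2·3H2O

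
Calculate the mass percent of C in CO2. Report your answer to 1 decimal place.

27.3%

Molar mass = 1(12.01) + 2(16.00) = 44.010 g/mol
Mass of C per mole = 1 × 12.01 = 12.010 g
% C = 12.010 / 44.010 × 100 = 27.3%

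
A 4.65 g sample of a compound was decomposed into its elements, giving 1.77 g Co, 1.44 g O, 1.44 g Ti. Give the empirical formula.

CoO3Ti

n(Co) = 1.77/58.93 = 0.03004, n(O) = 1.44/16.00 = 0.09, n(Ti) = 1.44/47.87 = 0.03008
Divide by the smallest (0.03004 mol Co): Co 1.000, O 2.996, Ti 1.002
≈ 1:3:1 → CoO3Ti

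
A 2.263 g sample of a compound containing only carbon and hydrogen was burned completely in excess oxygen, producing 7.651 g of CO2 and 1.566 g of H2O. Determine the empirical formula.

CH

mol C = 7.651 / 44.01 = 0.1738; mass C = 0.1738 × 12.01 = 2.088 g
mol H = 2 × (1.566 / 18.02) = 0.1738; mass H = 0.1738 × 1.008 = 0.1752 g
Ratios (÷ 0.1738): C 1.000, H 1.000
→ CH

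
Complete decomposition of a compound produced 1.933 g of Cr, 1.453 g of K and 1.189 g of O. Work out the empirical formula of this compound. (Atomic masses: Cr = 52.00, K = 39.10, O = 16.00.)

Cr: 1.933 g ÷ 52.00 g/mol = 0.03717 mol
K: 1.453 g ÷ 39.10 g/mol = 0.03716 mol
O: 1.189 g ÷ 16.00 g/mol = 0.07431 mol
Ratios (÷ 0.03716): Cr 1.000, K 1.000, O 2.000
Ratio ≈ 1:1:2, so the empirical formula is CrKO2

CrKO2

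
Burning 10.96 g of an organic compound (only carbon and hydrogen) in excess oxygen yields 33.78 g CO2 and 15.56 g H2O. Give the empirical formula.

C4H9

mol C = 33.78 / 44.01 = 0.7676; mass C = 0.7676 × 12.01 = 9.218 g
mol H = 2 × (15.56 / 18.02) = 1.727; mass H = 1.727 × 1.008 = 1.741 g
Ratios (÷ 0.7676): C 1.000, H 2.250
×4: C 4.00, H 9.00 → C4H9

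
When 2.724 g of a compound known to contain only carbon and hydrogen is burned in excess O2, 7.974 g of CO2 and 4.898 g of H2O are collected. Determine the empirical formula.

CH3

mol C = 7.974 / 44.01 = 0.1812; mass C = 0.1812 × 12.01 = 2.176 g
mol H = 2 × (4.898 / 18.02) = 0.5436; mass H = 0.5436 × 1.008 = 0.5480 g
Divide by the smallest (0.1812 mol C): C 1.000, H 3.000
→ CH3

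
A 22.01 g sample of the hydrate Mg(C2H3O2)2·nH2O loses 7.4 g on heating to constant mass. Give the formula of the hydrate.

Mass of anhydrous Mg(C2H3O2)2 = 22.01 − 7.4 = 14.61 g
mol H2O = 7.4 / 18.02 = 0.4107
Molar mass of Mg(C2H3O2)2 = 142.40 g/mol → mol Mg(C2H3O2)2 = 14.61 / 142.40 = 0.1026
n = 0.4107 / 0.1026 = 4.00 ≈ 4 → Mg(C2H3O2)2·4H2O

Mg(C2H3O2)2·4H2O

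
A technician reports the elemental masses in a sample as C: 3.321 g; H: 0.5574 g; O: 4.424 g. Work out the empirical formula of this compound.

n(C) = 3.321/12.01 = 0.2765, n(H) = 0.5574/1.008 = 0.553, n(O) = 4.424/16.00 = 0.2765
Smallest is O at 0.2765 mol; normalising gives C 1.000, H 2.000, O 1.000
Ratio ≈ 1:2:1, so the empirical formula is CH2O

CH2O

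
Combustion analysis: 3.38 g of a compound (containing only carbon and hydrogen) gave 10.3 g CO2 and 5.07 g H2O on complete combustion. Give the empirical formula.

mol C = 10.3 / 44.01 = 0.2340; mass C = 0.2340 × 12.01 = 2.811 g
mol H = 2 × (5.07 / 18.02) = 0.5627; mass H = 0.5627 × 1.008 = 0.5672 g
Ratios (÷ 0.234): C 1.000, H 2.404
×5: C 5.00, H 12.02 → C5H12

C5H12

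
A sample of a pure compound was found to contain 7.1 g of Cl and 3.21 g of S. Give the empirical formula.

Cl2S

Moles — Cl: 7.1 / 35.45 = 0.2003 mol; S: 3.21 / 32.07 = 0.1001 mol
Ratios (÷ 0.1001): Cl 2.001, S 1.000
≈ 2:1 → Cl2S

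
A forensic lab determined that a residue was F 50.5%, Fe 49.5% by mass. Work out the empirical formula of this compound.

F3Fe

Assume 100 g: 50.5 g F, 49.5 g Fe.
n(F) = 50.5/19.00 = 2.658, n(Fe) = 49.5/55.85 = 0.8863
Ratios (÷ 0.8863): F 2.999, Fe 1.000
→ F3Fe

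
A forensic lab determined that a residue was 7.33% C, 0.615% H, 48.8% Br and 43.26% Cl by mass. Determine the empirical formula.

Assume 100 g: 7.33 g C, 0.615 g H, 48.8 g Br, 43.26 g Cl.
n(C) = 7.33/12.01 = 0.6103, n(H) = 0.615/1.008 = 0.6101, n(Br) = 48.8/79.90 = 0.6108, n(Cl) = 43.26/35.45 = 1.22
Smallest is H at 0.6101 mol; normalising gives C 1.000, H 1.000, Br 1.001, Cl 2.000
≈ 1:1:1:2 → CHBrCl2

CHBrCl2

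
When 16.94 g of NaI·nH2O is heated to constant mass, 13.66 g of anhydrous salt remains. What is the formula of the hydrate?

NaI·2H2O

Mass of water lost = 16.94 − 13.66 = 3.28 g → 3.28 / 18.02 = 0.182 mol H2O
Molar mass of NaI = 149.89 g/mol → mol NaI = 13.66 / 149.89 = 0.09113
n = 0.182 / 0.09113 = 2.00 ≈ 2 → NaI·2H2O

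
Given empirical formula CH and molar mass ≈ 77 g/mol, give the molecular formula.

C6H6

Empirical-formula mass = 13.02 g/mol
n = 77 / 13.02 = 5.91 ≈ 6
Molecular formula = (CH)6 = C6H6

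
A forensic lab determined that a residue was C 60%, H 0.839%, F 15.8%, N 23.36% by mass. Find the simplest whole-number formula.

Assume 100 g: 60 g C, 0.839 g H, 15.8 g F, 23.36 g N.
n(C) = 60/12.01 = 4.996, n(H) = 0.839/1.008 = 0.8323, n(F) = 15.8/19.00 = 0.8316, n(N) = 23.36/14.01 = 1.667
Divide by the smallest (0.8316 mol F): C 6.008, H 1.001, F 1.000, N 2.005
→ C6HFN2

C6HFN2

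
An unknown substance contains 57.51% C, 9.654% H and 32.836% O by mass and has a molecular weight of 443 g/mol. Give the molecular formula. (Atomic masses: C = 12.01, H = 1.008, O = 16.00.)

C21H42O9

Assume 100 g: 57.51 g C, 9.654 g H, 32.836 g O.
Moles — C: 57.51 / 12.01 = 4.789 mol; H: 9.654 / 1.008 = 9.577 mol; O: 32.836 / 16.00 = 2.052 mol
Divide by the smallest (2.052 mol O): C 2.333, H 4.667, O 1.000
×3: C 7.00, H 14.00, O 3.00 → C7H14O3
Empirical-formula mass = 146.18 g/mol
n = 443 / 146.18 = 3.03 ≈ 3
Molecular formula = (C7H14O3)×3 = C21H42O9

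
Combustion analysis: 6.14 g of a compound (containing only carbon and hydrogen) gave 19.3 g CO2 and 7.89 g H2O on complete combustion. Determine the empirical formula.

CH2

mol C = 19.3 / 44.01 = 0.4385; mass C = 0.4385 × 12.01 = 5.267 g
mol H = 2 × (7.89 / 18.02) = 0.8757; mass H = 0.8757 × 1.008 = 0.8827 g
Ratios (÷ 0.4385): C 1.000, H 1.997
→ CH2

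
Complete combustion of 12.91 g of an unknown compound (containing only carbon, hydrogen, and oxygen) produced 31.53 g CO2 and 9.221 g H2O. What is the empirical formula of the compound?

mol C = 31.53 / 44.01 = 0.7164; mass C = 0.7164 × 12.01 = 8.604 g
mol H = 2 × (9.221 / 18.02) = 1.023; mass H = 1.023 × 1.008 = 1.032 g
mass O = 12.91 − (9.636) = 3.274 g → mol O = 0.2046
Ratios (÷ 0.2046): C 3.501, H 5.001, O 1.000
Scaling by 2: C 7.00, H 10.00, O 2.00 → C7H10O2

C7H10O2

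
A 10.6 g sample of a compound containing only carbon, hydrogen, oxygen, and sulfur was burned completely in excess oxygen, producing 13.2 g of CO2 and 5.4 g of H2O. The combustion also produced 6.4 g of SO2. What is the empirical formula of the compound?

mol C = 13.2 / 44.01 = 0.2999; mass C = 0.2999 × 12.01 = 3.602 g
mol H = 2 × (5.4 / 18.02) = 0.5993; mass H = 0.5993 × 1.008 = 0.6041 g
mol S = 6.4 / 64.07 = 0.09989; mass S = 3.203 g
mass O = 10.6 − (7.410) = 3.190 g → mol O = 0.1994
Ratios (÷ 0.09989): C 3.003, H 6.000, O 1.996, S 1.000
Ratio ≈ 3:6:2:1, so the empirical formula is C3H6O2S

C3H6O2S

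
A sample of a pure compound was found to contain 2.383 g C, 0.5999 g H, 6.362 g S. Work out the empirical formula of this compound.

CH3S

Moles — C: 2.383 / 12.01 = 0.1984 mol; H: 0.5999 / 1.008 = 0.5951 mol; S: 6.362 / 32.07 = 0.1984 mol
Smallest is S at 0.1984 mol; normalising gives C 1.000, H 3.000, S 1.000
Ratio ≈ 1:3:1, so the empirical formula is CH3S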